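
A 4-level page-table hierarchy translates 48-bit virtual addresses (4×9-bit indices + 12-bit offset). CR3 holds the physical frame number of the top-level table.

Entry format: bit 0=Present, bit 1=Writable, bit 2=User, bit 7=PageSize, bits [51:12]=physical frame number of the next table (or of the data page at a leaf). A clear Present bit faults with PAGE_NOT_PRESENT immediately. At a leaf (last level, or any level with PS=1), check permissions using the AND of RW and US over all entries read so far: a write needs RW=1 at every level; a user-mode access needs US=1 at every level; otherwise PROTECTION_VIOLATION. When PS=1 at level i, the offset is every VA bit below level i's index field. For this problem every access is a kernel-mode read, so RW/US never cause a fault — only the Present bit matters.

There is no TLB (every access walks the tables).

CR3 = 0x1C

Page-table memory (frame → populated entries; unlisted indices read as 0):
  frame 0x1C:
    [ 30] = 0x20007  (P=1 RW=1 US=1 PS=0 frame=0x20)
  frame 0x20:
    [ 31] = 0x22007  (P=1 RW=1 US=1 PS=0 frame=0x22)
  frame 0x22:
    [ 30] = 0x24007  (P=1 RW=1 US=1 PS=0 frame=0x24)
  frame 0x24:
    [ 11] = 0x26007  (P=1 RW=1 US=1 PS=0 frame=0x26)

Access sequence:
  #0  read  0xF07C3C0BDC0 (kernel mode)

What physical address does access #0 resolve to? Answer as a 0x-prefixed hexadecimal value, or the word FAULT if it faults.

Walk each access:
#0 VA=0xF07C3C0BDC0 (r,kernel):
  lvl0: tbl 0x1C, slot 30 ⇒ 0x20007 (P1/RW1/US1/PS0)
  lvl1: tbl 0x20, slot 31 ⇒ 0x22007 (P1/RW1/US1/PS0)
  lvl2: tbl 0x22, slot 30 ⇒ 0x24007 (P1/RW1/US1/PS0)
  lvl3: tbl 0x24, slot 11 ⇒ 0x26007 (P1/RW1/US1/PS0)
  ⇒ phys 0x26DC0  [4 reads]

Access #0 PA: 0x26DC0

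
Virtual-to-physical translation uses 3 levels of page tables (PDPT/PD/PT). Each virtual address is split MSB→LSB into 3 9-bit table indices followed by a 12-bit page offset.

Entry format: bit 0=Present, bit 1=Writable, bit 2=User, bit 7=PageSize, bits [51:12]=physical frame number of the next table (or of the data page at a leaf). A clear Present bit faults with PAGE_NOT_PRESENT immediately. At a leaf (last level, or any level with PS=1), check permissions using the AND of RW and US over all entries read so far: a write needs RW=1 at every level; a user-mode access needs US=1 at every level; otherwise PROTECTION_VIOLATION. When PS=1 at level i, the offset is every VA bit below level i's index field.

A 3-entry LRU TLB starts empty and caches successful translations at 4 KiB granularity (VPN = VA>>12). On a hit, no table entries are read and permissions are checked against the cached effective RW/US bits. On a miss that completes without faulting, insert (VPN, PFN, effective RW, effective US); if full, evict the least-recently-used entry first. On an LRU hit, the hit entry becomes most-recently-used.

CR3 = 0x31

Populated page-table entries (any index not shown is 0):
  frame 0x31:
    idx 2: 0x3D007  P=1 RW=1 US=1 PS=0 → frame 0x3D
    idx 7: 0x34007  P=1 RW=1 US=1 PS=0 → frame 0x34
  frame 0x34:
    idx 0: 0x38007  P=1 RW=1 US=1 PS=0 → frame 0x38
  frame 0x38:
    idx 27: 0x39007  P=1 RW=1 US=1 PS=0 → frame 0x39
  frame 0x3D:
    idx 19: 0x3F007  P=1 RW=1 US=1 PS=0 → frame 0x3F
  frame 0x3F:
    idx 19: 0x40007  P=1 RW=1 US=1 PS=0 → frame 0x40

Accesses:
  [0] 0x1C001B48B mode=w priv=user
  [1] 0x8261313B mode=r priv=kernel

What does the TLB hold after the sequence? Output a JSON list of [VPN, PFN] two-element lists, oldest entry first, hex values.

Trace:
#0 VA=0x1C001B48B (w,user):
  L0 @0x31[7] → 0x34007  P=1,RW=1,US=1,PS=0
  L1 @0x34[0] → 0x38007  P=1,RW=1,US=1,PS=0
  L2 @0x38[27] → 0x39007  P=1,RW=1,US=1,PS=0
  ⇒ phys 0x3948B  [3 reads]
#1 VA=0x8261313B (r,kernel):
  L0 @0x31[2] → 0x3D007  P=1,RW=1,US=1,PS=0
  L1 @0x3D[19] → 0x3F007  P=1,RW=1,US=1,PS=0
  L2 @0x3F[19] → 0x40007  P=1,RW=1,US=1,PS=0
  ⇒ phys 0x4013B  [3 reads]

TLB: [["0x1C001B", "0x39"], ["0x82613", "0x40"]]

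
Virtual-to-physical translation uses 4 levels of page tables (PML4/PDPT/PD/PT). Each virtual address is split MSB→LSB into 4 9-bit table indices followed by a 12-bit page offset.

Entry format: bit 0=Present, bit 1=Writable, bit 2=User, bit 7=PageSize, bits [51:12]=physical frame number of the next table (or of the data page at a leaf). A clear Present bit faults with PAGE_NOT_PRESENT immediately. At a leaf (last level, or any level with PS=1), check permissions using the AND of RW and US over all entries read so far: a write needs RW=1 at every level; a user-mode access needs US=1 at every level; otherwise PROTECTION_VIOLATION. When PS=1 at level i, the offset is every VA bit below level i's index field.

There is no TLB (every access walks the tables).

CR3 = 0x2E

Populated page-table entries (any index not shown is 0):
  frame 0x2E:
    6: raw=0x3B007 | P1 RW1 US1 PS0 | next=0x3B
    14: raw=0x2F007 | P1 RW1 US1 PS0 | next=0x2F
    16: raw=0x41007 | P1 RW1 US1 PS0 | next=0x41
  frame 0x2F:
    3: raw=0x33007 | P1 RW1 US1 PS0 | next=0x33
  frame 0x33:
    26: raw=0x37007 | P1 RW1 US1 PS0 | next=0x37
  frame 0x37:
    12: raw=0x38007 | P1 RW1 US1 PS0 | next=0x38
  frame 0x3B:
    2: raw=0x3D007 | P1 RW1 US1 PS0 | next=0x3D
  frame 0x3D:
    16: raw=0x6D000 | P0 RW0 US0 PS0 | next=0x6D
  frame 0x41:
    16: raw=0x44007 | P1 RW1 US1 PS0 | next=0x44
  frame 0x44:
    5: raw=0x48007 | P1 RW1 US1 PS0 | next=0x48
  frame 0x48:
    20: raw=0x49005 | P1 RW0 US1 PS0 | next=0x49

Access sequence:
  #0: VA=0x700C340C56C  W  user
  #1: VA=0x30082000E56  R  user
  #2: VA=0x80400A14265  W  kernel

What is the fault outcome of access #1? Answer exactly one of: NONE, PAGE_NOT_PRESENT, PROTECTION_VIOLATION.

Walk each access:
#0 VA=0x700C340C56C (w,user):
  L0 @0x2E[14] → 0x2F007  P=1,RW=1,US=1,PS=0
  L1 @0x2F[3] → 0x33007  P=1,RW=1,US=1,PS=0
  L2 @0x33[26] → 0x37007  P=1,RW=1,US=1,PS=0
  L3 @0x37[12] → 0x38007  P=1,RW=1,US=1,PS=0
  → PA=0x3856C  (4 entries read)
#1 VA=0x30082000E56 (r,user):
  L0 @0x2E[6] → 0x3B007  P=1,RW=1,US=1,PS=0
  L1 @0x3B[2] → 0x3D007  P=1,RW=1,US=1,PS=0
  L2 @0x3D[16] → 0x6D000  P=0,RW=0,US=0,PS=0
  ⇒ fault: PAGE_NOT_PRESENT  — 3 lookups
#2 VA=0x80400A14265 (w,kernel):
  L0 @0x2E[16] → 0x41007  P=1,RW=1,US=1,PS=0
  L1 @0x41[16] → 0x44007  P=1,RW=1,US=1,PS=0
  L2 @0x44[5] → 0x48007  P=1,RW=1,US=1,PS=0
  L3 @0x48[20] → 0x49005  P=1,RW=0,US=1,PS=0
  ⇒ fault: PROTECTION_VIOLATION  — 4 lookups

Access #1 fault: PAGE_NOT_PRESENT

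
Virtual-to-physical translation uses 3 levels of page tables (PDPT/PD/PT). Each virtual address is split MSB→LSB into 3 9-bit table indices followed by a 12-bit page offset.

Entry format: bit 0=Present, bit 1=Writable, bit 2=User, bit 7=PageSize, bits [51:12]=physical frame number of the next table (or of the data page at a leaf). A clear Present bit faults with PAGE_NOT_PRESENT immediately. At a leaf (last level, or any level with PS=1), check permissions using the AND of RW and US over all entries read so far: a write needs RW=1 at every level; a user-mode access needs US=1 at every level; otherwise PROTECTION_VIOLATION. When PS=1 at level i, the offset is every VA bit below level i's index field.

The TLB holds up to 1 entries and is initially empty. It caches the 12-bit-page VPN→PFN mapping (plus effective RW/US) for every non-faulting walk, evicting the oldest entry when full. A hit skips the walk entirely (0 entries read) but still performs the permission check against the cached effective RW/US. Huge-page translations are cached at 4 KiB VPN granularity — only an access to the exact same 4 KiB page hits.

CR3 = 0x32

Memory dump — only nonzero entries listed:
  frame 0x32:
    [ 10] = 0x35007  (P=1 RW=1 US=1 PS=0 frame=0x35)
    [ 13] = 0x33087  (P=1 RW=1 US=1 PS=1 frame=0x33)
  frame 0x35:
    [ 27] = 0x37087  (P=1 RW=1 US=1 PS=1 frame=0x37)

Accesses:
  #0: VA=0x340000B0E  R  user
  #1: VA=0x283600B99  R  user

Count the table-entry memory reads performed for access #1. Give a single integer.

Walk each access:
#0 VA=0x340000B0E (r,user):
  L0 @0x32[13] → 0x33087  P=1,RW=1,US=1,PS=1
  ⇒ phys 0x33B0E (huge @L0)  [1 reads]
#1 VA=0x283600B99 (r,user):
  L0 @0x32[10] → 0x35007  P=1,RW=1,US=1,PS=0
  L1 @0x35[27] → 0x37087  P=1,RW=1,US=1,PS=1
  ⇒ phys 0x37B99 (huge @L1)  [2 reads]

Entries read for #1: 2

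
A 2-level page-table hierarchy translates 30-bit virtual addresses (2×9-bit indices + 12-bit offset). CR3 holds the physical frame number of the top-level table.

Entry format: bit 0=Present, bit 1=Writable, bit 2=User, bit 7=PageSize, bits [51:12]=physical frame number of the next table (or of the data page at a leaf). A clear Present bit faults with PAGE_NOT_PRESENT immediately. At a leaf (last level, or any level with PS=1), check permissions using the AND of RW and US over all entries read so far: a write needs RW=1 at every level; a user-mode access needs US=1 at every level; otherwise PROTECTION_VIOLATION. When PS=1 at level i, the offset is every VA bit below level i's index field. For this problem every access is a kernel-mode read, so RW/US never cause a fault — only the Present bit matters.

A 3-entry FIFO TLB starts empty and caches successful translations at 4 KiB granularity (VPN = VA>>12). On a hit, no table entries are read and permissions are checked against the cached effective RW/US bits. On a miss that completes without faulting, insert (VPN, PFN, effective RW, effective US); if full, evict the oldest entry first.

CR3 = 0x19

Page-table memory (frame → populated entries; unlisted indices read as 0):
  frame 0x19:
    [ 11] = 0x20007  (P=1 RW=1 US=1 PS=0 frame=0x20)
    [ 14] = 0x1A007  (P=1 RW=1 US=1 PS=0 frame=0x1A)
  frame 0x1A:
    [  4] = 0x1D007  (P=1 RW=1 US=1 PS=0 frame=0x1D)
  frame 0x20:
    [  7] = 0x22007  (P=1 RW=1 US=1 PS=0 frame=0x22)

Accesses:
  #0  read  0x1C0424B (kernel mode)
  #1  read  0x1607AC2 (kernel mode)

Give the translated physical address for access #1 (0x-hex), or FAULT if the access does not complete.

Per-access translation:
#0 VA=0x1C0424B (r,kernel):
  L0 @0x19[14] → 0x1A007  P=1,RW=1,US=1,PS=0
  L1 @0x1A[4] → 0x1D007  P=1,RW=1,US=1,PS=0
  ⇒ phys 0x1D24B  [2 reads]
#1 VA=0x1607AC2 (r,kernel):
  L0 @0x19[11] → 0x20007  P=1,RW=1,US=1,PS=0
  L1 @0x20[7] → 0x22007  P=1,RW=1,US=1,PS=0
  ⇒ phys 0x22AC2  [2 reads]

Access #1 PA: 0x22AC2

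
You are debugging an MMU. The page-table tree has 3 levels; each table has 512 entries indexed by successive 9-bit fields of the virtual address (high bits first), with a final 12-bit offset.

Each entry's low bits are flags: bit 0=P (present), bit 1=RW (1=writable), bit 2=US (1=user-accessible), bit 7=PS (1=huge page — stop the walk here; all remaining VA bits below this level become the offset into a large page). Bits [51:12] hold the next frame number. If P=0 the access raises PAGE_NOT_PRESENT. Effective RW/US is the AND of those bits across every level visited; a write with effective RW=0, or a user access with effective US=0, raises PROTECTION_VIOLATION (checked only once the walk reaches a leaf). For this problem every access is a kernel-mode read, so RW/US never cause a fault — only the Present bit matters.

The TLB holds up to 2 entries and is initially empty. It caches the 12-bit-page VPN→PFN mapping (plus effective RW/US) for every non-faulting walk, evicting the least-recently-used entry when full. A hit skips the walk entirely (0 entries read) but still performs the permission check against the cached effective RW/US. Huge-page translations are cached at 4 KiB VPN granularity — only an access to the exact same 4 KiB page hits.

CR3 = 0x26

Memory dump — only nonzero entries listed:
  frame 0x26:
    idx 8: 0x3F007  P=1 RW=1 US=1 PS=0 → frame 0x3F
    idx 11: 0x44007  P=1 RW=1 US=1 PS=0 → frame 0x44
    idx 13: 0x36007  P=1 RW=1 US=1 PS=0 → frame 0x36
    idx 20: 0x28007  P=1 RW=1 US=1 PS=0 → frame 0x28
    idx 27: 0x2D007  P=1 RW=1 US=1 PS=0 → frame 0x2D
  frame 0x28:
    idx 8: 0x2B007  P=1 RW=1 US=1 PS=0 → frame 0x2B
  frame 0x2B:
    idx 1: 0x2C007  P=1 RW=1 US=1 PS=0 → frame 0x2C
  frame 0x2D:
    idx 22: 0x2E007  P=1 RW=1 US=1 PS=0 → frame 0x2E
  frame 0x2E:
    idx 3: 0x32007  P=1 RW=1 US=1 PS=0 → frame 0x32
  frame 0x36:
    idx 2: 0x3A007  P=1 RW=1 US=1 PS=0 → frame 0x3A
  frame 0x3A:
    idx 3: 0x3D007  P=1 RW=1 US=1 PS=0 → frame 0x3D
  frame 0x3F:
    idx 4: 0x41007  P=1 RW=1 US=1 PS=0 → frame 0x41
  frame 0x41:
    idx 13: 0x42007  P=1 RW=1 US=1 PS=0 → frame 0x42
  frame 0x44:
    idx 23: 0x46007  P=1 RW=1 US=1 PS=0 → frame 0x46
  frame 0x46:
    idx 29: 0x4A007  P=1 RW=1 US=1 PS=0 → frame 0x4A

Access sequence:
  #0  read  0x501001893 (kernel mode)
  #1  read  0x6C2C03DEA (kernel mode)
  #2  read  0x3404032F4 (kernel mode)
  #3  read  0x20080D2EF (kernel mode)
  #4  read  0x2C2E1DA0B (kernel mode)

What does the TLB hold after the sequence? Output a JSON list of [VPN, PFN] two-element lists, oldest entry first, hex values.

Per-access translation:
#0 VA=0x501001893 (r,kernel):
  L0: frame=0x26 idx=20 entry=0x28007 [P=1 RW=1 US=1 PS=0]
  L1: frame=0x28 idx=8 entry=0x2B007 [P=1 RW=1 US=1 PS=0]
  L2: frame=0x2B idx=1 entry=0x2C007 [P=1 RW=1 US=1 PS=0]
  ✓ 0x2C893  — 3 lookups
#1 VA=0x6C2C03DEA (r,kernel):
  L0: frame=0x26 idx=27 entry=0x2D007 [P=1 RW=1 US=1 PS=0]
  L1: frame=0x2D idx=22 entry=0x2E007 [P=1 RW=1 US=1 PS=0]
  L2: frame=0x2E idx=3 entry=0x32007 [P=1 RW=1 US=1 PS=0]
  ✓ 0x32DEA  — 3 lookups
#2 VA=0x3404032F4 (r,kernel):
  L0: frame=0x26 idx=13 entry=0x36007 [P=1 RW=1 US=1 PS=0]
  L1: frame=0x36 idx=2 entry=0x3A007 [P=1 RW=1 US=1 PS=0]
  L2: frame=0x3A idx=3 entry=0x3D007 [P=1 RW=1 US=1 PS=0]
  ✓ 0x3D2F4  — 3 lookups
#3 VA=0x20080D2EF (r,kernel):
  L0: frame=0x26 idx=8 entry=0x3F007 [P=1 RW=1 US=1 PS=0]
  L1: frame=0x3F idx=4 entry=0x41007 [P=1 RW=1 US=1 PS=0]
  L2: frame=0x41 idx=13 entry=0x42007 [P=1 RW=1 US=1 PS=0]
  ✓ 0x422EF  — 3 lookups
#4 VA=0x2C2E1DA0B (r,kernel):
  L0: frame=0x26 idx=11 entry=0x44007 [P=1 RW=1 US=1 PS=0]
  L1: frame=0x44 idx=23 entry=0x46007 [P=1 RW=1 US=1 PS=0]
  L2: frame=0x46 idx=29 entry=0x4A007 [P=1 RW=1 US=1 PS=0]
  ✓ 0x4AA0B  — 3 lookups

TLB: [["0x20080D", "0x42"], ["0x2C2E1D", "0x4A"]]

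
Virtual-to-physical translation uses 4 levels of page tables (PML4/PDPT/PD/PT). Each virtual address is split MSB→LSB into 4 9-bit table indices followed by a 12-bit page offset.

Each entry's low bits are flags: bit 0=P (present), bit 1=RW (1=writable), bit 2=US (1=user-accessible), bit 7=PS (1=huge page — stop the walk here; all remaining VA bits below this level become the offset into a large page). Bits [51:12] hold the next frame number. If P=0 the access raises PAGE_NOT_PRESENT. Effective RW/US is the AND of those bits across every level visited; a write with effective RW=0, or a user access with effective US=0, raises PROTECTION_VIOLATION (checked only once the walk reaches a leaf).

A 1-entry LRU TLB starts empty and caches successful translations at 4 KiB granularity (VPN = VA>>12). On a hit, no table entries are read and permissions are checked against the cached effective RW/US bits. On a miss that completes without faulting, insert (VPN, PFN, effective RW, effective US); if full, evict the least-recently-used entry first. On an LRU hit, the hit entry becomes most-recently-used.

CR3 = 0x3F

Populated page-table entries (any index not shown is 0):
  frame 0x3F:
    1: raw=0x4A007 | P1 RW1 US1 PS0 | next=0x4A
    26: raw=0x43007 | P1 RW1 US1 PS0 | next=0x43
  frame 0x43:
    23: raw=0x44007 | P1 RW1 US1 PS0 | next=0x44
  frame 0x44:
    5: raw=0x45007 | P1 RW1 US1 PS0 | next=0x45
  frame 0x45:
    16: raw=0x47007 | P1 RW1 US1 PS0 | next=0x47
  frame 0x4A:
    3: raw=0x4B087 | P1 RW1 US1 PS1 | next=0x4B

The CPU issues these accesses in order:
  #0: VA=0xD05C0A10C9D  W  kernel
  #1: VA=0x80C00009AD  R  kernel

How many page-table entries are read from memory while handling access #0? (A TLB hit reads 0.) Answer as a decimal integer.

Walk each access:
#0 VA=0xD05C0A10C9D (w,kernel):
  lvl0: tbl 0x3F, slot 26 ⇒ 0x43007 (P1/RW1/US1/PS0)
  lvl1: tbl 0x43, slot 23 ⇒ 0x44007 (P1/RW1/US1/PS0)
  lvl2: tbl 0x44, slot 5 ⇒ 0x45007 (P1/RW1/US1/PS0)
  lvl3: tbl 0x45, slot 16 ⇒ 0x47007 (P1/RW1/US1/PS0)
  ⇒ phys 0x47C9D  [4 reads]
#1 VA=0x80C00009AD (r,kernel):
  lvl0: tbl 0x3F, slot 1 ⇒ 0x4A007 (P1/RW1/US1/PS0)
  lvl1: tbl 0x4A, slot 3 ⇒ 0x4B087 (P1/RW1/US1/PS1)
  ⇒ phys 0x4B9AD (huge @L1)  [2 reads]

Entries read for #0: 4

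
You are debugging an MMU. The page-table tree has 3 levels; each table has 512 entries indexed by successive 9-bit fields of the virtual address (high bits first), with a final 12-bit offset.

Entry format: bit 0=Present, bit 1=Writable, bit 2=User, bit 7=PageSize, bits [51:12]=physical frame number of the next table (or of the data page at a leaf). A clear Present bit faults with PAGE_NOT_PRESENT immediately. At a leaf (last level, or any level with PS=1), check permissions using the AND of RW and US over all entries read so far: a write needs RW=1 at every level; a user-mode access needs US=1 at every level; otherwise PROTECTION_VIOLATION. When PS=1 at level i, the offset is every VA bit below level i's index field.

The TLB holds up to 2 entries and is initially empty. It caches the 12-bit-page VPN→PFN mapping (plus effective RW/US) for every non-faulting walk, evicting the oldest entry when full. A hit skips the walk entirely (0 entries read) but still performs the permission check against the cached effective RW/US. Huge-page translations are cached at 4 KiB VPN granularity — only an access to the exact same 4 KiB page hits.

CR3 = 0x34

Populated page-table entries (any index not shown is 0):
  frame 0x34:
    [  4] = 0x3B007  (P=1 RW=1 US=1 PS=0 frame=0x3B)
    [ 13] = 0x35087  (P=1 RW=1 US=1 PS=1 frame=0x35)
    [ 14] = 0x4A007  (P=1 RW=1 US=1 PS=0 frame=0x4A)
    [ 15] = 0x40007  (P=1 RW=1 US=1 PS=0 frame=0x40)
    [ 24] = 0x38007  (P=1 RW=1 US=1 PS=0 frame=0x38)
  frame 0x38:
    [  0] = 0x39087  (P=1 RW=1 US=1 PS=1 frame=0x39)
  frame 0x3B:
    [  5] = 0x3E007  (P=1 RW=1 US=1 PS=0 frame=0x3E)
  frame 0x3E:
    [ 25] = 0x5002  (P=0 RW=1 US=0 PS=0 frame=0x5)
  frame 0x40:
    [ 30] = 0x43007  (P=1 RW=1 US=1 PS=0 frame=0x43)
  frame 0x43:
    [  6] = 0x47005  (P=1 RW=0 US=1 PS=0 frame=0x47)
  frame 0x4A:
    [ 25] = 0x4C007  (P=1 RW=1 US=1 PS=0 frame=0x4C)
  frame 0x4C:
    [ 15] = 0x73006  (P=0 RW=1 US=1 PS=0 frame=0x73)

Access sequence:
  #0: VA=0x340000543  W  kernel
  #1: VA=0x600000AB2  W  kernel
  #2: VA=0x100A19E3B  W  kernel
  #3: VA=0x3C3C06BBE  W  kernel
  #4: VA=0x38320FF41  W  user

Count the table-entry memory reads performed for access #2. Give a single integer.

Per-access translation:
#0 VA=0x340000543 (w,kernel):
  L0: frame=0x34 idx=13 entry=0x35087 [P=1 RW=1 US=1 PS=1]
  → PA=0x35543 (huge @L0)  (1 entries read)
#1 VA=0x600000AB2 (w,kernel):
  L0: frame=0x34 idx=24 entry=0x38007 [P=1 RW=1 US=1 PS=0]
  L1: frame=0x38 idx=0 entry=0x39087 [P=1 RW=1 US=1 PS=1]
  → PA=0x39AB2 (huge @L1)  (2 entries read)
#2 VA=0x100A19E3B (w,kernel):
  L0: frame=0x34 idx=4 entry=0x3B007 [P=1 RW=1 US=1 PS=0]
  L1: frame=0x3B idx=5 entry=0x3E007 [P=1 RW=1 US=1 PS=0]
  L2: frame=0x3E idx=25 entry=0x5002 [P=0 RW=1 US=0 PS=0]
  → PAGE_NOT_PRESENT  (3 entries read)
#3 VA=0x3C3C06BBE (w,kernel):
  L0: frame=0x34 idx=15 entry=0x40007 [P=1 RW=1 US=1 PS=0]
  L1: frame=0x40 idx=30 entry=0x43007 [P=1 RW=1 US=1 PS=0]
  L2: frame=0x43 idx=6 entry=0x47005 [P=1 RW=0 US=1 PS=0]
  → PROTECTION_VIOLATION  (3 entries read)
#4 VA=0x38320FF41 (w,user):
  L0: frame=0x34 idx=14 entry=0x4A007 [P=1 RW=1 US=1 PS=0]
  L1: frame=0x4A idx=25 entry=0x4C007 [P=1 RW=1 US=1 PS=0]
  L2: frame=0x4C idx=15 entry=0x73006 [P=0 RW=1 US=1 PS=0]
  → PAGE_NOT_PRESENT  (3 entries read)

Entries read for #2: 3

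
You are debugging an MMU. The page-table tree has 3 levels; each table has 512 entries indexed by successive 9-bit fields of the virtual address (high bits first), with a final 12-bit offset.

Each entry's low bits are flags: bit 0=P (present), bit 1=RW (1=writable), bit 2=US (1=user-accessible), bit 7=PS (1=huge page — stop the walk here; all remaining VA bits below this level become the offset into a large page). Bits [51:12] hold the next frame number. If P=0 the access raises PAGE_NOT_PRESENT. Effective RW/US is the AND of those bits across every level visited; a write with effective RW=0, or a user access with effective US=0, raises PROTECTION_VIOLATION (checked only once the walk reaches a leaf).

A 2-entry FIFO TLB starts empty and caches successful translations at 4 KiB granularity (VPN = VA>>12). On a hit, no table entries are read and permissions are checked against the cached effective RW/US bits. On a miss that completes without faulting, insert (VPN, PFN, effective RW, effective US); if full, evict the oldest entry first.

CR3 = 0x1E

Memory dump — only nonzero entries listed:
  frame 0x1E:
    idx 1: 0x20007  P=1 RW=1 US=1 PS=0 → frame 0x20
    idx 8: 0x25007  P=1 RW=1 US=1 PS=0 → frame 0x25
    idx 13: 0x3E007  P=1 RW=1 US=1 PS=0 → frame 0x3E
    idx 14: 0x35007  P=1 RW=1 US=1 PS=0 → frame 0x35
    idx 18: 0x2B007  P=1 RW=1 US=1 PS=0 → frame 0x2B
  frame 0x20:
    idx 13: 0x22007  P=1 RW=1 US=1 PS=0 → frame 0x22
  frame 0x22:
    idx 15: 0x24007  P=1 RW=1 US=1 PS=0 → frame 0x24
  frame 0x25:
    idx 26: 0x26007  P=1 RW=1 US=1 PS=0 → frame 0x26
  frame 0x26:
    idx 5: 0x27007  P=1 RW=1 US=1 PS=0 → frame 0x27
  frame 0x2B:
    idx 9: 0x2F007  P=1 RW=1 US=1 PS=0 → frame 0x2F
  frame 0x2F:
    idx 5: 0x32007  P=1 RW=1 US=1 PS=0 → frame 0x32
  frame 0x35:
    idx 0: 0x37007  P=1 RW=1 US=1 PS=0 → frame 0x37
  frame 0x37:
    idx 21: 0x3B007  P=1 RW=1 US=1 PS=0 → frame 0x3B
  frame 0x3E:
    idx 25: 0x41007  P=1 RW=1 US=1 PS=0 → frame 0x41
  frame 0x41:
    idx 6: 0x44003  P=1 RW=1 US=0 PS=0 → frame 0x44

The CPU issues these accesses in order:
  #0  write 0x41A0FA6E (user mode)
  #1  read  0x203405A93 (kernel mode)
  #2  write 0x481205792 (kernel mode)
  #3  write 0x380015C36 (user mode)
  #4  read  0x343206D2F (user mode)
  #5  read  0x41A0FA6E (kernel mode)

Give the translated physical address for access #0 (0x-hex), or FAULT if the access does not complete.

Per-access translation:
#0 VA=0x41A0FA6E (w,user):
  L0 @0x1E[1] → 0x20007  P=1,RW=1,US=1,PS=0
  L1 @0x20[13] → 0x22007  P=1,RW=1,US=1,PS=0
  L2 @0x22[15] → 0x24007  P=1,RW=1,US=1,PS=0
  ⇒ phys 0x24A6E  [3 reads]
#1 VA=0x203405A93 (r,kernel):
  L0 @0x1E[8] → 0x25007  P=1,RW=1,US=1,PS=0
  L1 @0x25[26] → 0x26007  P=1,RW=1,US=1,PS=0
  L2 @0x26[5] → 0x27007  P=1,RW=1,US=1,PS=0
  ⇒ phys 0x27A93  [3 reads]
#2 VA=0x481205792 (w,kernel):
  L0 @0x1E[18] → 0x2B007  P=1,RW=1,US=1,PS=0
  L1 @0x2B[9] → 0x2F007  P=1,RW=1,US=1,PS=0
  L2 @0x2F[5] → 0x32007  P=1,RW=1,US=1,PS=0
  ⇒ phys 0x32792  [3 reads]
#3 VA=0x380015C36 (w,user):
  L0 @0x1E[14] → 0x35007  P=1,RW=1,US=1,PS=0
  L1 @0x35[0] → 0x37007  P=1,RW=1,US=1,PS=0
  L2 @0x37[21] → 0x3B007  P=1,RW=1,US=1,PS=0
  ⇒ phys 0x3BC36  [3 reads]
#4 VA=0x343206D2F (r,user):
  L0 @0x1E[13] → 0x3E007  P=1,RW=1,US=1,PS=0
  L1 @0x3E[25] → 0x41007  P=1,RW=1,US=1,PS=0
  L2 @0x41[6] → 0x44003  P=1,RW=1,US=0,PS=0
  ⇒ fault: PROTECTION_VIOLATION  — 3 lookups
#5 VA=0x41A0FA6E (r,kernel):
  L0 @0x1E[1] → 0x20007  P=1,RW=1,US=1,PS=0
  L1 @0x20[13] → 0x22007  P=1,RW=1,US=1,PS=0
  L2 @0x22[15] → 0x24007  P=1,RW=1,US=1,PS=0
  ⇒ phys 0x24A6E  [3 reads]

Access #0 PA: 0x24A6E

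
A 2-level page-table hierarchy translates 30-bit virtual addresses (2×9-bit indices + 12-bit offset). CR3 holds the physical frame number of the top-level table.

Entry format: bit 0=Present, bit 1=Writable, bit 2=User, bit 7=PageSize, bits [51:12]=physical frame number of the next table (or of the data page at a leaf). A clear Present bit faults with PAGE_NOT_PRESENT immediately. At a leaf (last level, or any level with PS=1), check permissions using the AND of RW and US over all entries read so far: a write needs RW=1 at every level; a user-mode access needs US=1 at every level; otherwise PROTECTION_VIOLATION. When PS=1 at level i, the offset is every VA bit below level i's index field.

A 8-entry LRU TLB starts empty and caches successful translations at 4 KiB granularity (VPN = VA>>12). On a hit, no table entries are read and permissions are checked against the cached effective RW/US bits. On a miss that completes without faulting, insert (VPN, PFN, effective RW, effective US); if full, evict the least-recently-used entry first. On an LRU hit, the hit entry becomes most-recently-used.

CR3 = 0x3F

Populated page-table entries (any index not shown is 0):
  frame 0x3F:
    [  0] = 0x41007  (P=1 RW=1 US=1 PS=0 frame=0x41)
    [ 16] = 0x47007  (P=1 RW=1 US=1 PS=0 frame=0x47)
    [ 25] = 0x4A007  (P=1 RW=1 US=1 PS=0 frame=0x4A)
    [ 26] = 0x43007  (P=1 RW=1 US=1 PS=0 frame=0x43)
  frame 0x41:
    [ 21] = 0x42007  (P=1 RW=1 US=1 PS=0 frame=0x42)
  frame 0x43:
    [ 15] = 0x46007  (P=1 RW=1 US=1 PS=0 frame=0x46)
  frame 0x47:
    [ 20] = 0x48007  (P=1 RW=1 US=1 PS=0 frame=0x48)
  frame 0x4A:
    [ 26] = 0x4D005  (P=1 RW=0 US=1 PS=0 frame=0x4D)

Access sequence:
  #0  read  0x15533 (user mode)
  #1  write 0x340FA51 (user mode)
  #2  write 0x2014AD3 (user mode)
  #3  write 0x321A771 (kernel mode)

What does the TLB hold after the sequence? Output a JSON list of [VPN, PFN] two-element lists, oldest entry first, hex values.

Trace:
#0 VA=0x15533 (r,user):
  L0: frame=0x3F idx=0 entry=0x41007 [P=1 RW=1 US=1 PS=0]
  L1: frame=0x41 idx=21 entry=0x42007 [P=1 RW=1 US=1 PS=0]
  → PA=0x42533  (2 entries read)
#1 VA=0x340FA51 (w,user):
  L0: frame=0x3F idx=26 entry=0x43007 [P=1 RW=1 US=1 PS=0]
  L1: frame=0x43 idx=15 entry=0x46007 [P=1 RW=1 US=1 PS=0]
  → PA=0x46A51  (2 entries read)
#2 VA=0x2014AD3 (w,user):
  L0: frame=0x3F idx=16 entry=0x47007 [P=1 RW=1 US=1 PS=0]
  L1: frame=0x47 idx=20 entry=0x48007 [P=1 RW=1 US=1 PS=0]
  → PA=0x48AD3  (2 entries read)
#3 VA=0x321A771 (w,kernel):
  L0: frame=0x3F idx=25 entry=0x4A007 [P=1 RW=1 US=1 PS=0]
  L1: frame=0x4A idx=26 entry=0x4D005 [P=1 RW=0 US=1 PS=0]
  → PROTECTION_VIOLATION  (2 entries read)

TLB: [["0x15", "0x42"], ["0x340F", "0x46"], ["0x2014", "0x48"]]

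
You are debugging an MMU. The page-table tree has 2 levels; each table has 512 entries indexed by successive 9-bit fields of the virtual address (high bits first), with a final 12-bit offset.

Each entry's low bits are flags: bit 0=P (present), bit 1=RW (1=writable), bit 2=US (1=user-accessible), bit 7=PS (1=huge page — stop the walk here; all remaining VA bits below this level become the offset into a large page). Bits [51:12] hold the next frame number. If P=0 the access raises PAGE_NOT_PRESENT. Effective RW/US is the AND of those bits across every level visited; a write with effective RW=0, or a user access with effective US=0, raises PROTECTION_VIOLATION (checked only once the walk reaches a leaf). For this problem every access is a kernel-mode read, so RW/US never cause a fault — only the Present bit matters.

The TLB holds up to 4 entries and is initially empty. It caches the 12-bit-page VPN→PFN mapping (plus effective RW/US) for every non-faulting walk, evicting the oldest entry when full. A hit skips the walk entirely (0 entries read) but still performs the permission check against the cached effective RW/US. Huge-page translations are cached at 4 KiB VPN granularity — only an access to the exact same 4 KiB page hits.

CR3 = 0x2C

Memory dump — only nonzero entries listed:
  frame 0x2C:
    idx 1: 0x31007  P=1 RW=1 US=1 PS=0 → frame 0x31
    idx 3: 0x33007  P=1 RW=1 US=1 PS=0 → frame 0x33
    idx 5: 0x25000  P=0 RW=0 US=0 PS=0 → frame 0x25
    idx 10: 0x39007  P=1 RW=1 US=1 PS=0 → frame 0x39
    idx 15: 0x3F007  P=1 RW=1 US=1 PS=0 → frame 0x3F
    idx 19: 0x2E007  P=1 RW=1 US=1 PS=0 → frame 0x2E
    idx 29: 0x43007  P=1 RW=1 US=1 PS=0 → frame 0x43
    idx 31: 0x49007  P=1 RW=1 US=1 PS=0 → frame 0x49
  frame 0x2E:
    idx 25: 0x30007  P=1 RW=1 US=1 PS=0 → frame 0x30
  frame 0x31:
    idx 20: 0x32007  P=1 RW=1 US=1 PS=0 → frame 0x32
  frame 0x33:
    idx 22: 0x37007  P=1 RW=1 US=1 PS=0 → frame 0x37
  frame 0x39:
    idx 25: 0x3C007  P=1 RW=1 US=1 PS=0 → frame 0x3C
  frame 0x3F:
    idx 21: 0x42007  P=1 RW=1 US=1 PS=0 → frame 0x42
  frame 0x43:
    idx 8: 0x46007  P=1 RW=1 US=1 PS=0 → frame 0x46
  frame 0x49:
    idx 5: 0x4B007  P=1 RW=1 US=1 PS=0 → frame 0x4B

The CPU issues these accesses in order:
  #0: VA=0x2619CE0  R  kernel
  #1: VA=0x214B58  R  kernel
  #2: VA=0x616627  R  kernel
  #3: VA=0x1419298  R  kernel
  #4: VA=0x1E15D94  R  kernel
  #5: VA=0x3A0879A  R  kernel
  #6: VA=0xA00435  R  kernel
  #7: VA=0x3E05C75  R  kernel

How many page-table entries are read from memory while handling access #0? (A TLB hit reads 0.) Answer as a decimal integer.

Trace:
#0 VA=0x2619CE0 (r,kernel):
  [0] read 0x2C idx=19: raw=0x2E007 flags P=1 W=1 U=1 S=0
  [1] read 0x2E idx=25: raw=0x30007 flags P=1 W=1 U=1 S=0
  ⇒ phys 0x30CE0  [2 reads]
#1 VA=0x214B58 (r,kernel):
  [0] read 0x2C idx=1: raw=0x31007 flags P=1 W=1 U=1 S=0
  [1] read 0x31 idx=20: raw=0x32007 flags P=1 W=1 U=1 S=0
  ⇒ phys 0x32B58  [2 reads]
#2 VA=0x616627 (r,kernel):
  [0] read 0x2C idx=3: raw=0x33007 flags P=1 W=1 U=1 S=0
  [1] read 0x33 idx=22: raw=0x37007 flags P=1 W=1 U=1 S=0
  ⇒ phys 0x37627  [2 reads]
#3 VA=0x1419298 (r,kernel):
  [0] read 0x2C idx=10: raw=0x39007 flags P=1 W=1 U=1 S=0
  [1] read 0x39 idx=25: raw=0x3C007 flags P=1 W=1 U=1 S=0
  ⇒ phys 0x3C298  [2 reads]
#4 VA=0x1E15D94 (r,kernel):
  [0] read 0x2C idx=15: raw=0x3F007 flags P=1 W=1 U=1 S=0
  [1] read 0x3F idx=21: raw=0x42007 flags P=1 W=1 U=1 S=0
  ⇒ phys 0x42D94  [2 reads]
#5 VA=0x3A0879A (r,kernel):
  [0] read 0x2C idx=29: raw=0x43007 flags P=1 W=1 U=1 S=0
  [1] read 0x43 idx=8: raw=0x46007 flags P=1 W=1 U=1 S=0
  ⇒ phys 0x4679A  [2 reads]
#6 VA=0xA00435 (r,kernel):
  [0] read 0x2C idx=5: raw=0x25000 flags P=0 W=0 U=0 S=0
  ⇒ fault: PAGE_NOT_PRESENT  — 1 lookups
#7 VA=0x3E05C75 (r,kernel):
  [0] read 0x2C idx=31: raw=0x49007 flags P=1 W=1 U=1 S=0
  [1] read 0x49 idx=5: raw=0x4B007 flags P=1 W=1 U=1 S=0
  ⇒ phys 0x4BC75  [2 reads]

Entries read for #0: 2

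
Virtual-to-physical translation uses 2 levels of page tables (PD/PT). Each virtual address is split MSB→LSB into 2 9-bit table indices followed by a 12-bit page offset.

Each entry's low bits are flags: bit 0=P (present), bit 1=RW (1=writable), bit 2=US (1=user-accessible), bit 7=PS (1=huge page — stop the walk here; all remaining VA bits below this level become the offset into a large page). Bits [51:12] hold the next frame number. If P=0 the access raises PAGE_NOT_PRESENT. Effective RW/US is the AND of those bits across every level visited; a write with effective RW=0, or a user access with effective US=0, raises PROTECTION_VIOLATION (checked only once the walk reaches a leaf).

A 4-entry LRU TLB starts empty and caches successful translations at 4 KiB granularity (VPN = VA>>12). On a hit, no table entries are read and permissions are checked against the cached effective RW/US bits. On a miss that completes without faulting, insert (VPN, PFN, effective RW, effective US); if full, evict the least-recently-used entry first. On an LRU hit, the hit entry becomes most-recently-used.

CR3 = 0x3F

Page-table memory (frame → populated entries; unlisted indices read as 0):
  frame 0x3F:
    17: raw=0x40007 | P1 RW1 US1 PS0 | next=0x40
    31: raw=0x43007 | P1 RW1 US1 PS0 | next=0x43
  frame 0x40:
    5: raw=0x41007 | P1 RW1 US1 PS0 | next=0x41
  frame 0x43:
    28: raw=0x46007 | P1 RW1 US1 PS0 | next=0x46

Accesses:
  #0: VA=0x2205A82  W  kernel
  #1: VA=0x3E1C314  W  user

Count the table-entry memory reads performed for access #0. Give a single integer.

Per-access translation:
#0 VA=0x2205A82 (w,kernel):
  L0: frame=0x3F idx=17 entry=0x40007 [P=1 RW=1 US=1 PS=0]
  L1: frame=0x40 idx=5 entry=0x41007 [P=1 RW=1 US=1 PS=0]
  ⇒ phys 0x41A82  [2 reads]
#1 VA=0x3E1C314 (w,user):
  L0: frame=0x3F idx=31 entry=0x43007 [P=1 RW=1 US=1 PS=0]
  L1: frame=0x43 idx=28 entry=0x46007 [P=1 RW=1 US=1 PS=0]
  ⇒ phys 0x46314  [2 reads]

Entries read for #0: 2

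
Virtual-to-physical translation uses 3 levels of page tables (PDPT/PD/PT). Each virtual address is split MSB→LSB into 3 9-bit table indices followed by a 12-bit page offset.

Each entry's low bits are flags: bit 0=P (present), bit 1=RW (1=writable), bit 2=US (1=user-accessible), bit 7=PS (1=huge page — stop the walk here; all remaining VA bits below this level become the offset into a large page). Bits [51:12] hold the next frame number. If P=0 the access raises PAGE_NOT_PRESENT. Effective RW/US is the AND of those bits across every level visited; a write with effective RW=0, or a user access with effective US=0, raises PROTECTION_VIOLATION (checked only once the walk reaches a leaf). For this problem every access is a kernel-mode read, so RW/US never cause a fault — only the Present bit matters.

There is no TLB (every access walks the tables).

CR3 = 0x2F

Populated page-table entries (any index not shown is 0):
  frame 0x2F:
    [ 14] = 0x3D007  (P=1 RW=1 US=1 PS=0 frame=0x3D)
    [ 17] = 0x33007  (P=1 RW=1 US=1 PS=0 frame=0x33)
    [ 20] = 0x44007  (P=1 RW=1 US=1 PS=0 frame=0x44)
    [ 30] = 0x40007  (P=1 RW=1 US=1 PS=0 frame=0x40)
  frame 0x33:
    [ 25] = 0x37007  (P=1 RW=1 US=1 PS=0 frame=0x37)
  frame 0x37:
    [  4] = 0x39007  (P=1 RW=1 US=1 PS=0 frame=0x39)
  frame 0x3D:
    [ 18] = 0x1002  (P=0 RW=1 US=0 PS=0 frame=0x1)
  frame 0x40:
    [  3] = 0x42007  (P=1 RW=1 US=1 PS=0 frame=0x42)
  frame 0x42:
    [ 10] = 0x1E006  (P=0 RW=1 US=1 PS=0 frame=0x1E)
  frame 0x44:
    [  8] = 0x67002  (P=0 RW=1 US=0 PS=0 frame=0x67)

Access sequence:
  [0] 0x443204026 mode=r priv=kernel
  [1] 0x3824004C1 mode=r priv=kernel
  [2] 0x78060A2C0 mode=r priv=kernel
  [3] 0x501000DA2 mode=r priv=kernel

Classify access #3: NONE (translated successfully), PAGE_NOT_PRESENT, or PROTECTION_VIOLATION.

Per-access translation:
#0 VA=0x443204026 (r,kernel):
  L0: frame=0x2F idx=17 entry=0x33007 [P=1 RW=1 US=1 PS=0]
  L1: frame=0x33 idx=25 entry=0x37007 [P=1 RW=1 US=1 PS=0]
  L2: frame=0x37 idx=4 entry=0x39007 [P=1 RW=1 US=1 PS=0]
  ✓ 0x39026  — 3 lookups
#1 VA=0x3824004C1 (r,kernel):
  L0: frame=0x2F idx=14 entry=0x3D007 [P=1 RW=1 US=1 PS=0]
  L1: frame=0x3D idx=18 entry=0x1002 [P=0 RW=1 US=0 PS=0]
  ⇒ fault: PAGE_NOT_PRESENT  — 2 lookups
#2 VA=0x78060A2C0 (r,kernel):
  L0: frame=0x2F idx=30 entry=0x40007 [P=1 RW=1 US=1 PS=0]
  L1: frame=0x40 idx=3 entry=0x42007 [P=1 RW=1 US=1 PS=0]
  L2: frame=0x42 idx=10 entry=0x1E006 [P=0 RW=1 US=1 PS=0]
  ⇒ fault: PAGE_NOT_PRESENT  — 3 lookups
#3 VA=0x501000DA2 (r,kernel):
  L0: frame=0x2F idx=20 entry=0x44007 [P=1 RW=1 US=1 PS=0]
  L1: frame=0x44 idx=8 entry=0x67002 [P=0 RW=1 US=0 PS=0]
  ⇒ fault: PAGE_NOT_PRESENT  — 2 lookups

Access #3 fault: PAGE_NOT_PRESENT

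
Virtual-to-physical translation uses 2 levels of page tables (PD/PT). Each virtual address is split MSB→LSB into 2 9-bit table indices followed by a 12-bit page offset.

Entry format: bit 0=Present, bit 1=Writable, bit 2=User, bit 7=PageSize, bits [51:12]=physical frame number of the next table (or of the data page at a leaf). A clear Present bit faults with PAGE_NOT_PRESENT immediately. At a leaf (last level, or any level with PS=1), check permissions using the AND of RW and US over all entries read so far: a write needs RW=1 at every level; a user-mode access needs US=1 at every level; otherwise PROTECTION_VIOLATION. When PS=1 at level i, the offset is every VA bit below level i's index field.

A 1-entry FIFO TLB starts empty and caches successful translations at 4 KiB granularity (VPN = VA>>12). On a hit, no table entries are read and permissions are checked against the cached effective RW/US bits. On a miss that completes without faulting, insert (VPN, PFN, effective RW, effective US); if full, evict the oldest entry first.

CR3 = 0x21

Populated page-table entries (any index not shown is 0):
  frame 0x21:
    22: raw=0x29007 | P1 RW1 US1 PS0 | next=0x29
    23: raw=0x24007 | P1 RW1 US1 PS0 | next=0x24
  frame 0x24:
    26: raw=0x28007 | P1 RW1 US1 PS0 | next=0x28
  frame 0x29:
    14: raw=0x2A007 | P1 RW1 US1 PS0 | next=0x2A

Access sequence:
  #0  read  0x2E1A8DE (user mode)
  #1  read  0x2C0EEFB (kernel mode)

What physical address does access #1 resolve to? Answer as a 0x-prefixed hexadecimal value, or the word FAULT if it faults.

Walk each access:
#0 VA=0x2E1A8DE (r,user):
  [0] read 0x21 idx=23: raw=0x24007 flags P=1 W=1 U=1 S=0
  [1] read 0x24 idx=26: raw=0x28007 flags P=1 W=1 U=1 S=0
  ⇒ phys 0x288DE  [2 reads]
#1 VA=0x2C0EEFB (r,kernel):
  [0] read 0x21 idx=22: raw=0x29007 flags P=1 W=1 U=1 S=0
  [1] read 0x29 idx=14: raw=0x2A007 flags P=1 W=1 U=1 S=0
  ⇒ phys 0x2AEFB  [2 reads]

Access #1 PA: 0x2AEFB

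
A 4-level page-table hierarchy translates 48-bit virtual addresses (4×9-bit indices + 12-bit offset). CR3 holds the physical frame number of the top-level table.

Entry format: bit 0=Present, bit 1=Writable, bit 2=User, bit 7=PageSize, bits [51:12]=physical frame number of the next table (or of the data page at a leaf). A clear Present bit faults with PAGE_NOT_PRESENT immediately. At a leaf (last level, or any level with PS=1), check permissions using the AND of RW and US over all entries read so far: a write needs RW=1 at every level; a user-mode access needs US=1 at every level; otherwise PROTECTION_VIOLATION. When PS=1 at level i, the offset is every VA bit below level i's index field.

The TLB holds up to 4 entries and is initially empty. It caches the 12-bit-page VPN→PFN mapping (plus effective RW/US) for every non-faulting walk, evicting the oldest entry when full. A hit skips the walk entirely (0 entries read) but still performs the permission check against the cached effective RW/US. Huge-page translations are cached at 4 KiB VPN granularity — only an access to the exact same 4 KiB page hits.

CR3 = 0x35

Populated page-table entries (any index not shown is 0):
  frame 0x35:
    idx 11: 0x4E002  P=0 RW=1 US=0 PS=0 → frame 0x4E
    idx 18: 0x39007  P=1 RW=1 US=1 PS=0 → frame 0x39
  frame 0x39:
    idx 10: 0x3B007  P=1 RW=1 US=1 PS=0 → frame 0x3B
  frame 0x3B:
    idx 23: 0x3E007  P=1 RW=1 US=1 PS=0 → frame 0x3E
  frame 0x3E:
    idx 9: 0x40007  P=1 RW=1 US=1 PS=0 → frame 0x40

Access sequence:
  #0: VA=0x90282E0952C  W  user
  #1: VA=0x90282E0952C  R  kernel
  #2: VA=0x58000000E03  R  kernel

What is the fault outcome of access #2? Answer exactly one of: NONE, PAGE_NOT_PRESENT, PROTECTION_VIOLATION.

Per-access translation:
#0 VA=0x90282E0952C (w,user):
  lvl0: tbl 0x35, slot 18 ⇒ 0x39007 (P1/RW1/US1/PS0)
  lvl1: tbl 0x39, slot 10 ⇒ 0x3B007 (P1/RW1/US1/PS0)
  lvl2: tbl 0x3B, slot 23 ⇒ 0x3E007 (P1/RW1/US1/PS0)
  lvl3: tbl 0x3E, slot 9 ⇒ 0x40007 (P1/RW1/US1/PS0)
  ✓ 0x4052C  — 4 lookups
#1 VA=0x90282E0952C (r,kernel):
  TLB hit vpn=0x90282E09 → PA=0x4052C
#2 VA=0x58000000E03 (r,kernel):
  lvl0: tbl 0x35, slot 11 ⇒ 0x4E002 (P0/RW1/US0/PS0)
  ✗ PAGE_NOT_PRESENT  [1 reads]

Access #2 fault: PAGE_NOT_PRESENT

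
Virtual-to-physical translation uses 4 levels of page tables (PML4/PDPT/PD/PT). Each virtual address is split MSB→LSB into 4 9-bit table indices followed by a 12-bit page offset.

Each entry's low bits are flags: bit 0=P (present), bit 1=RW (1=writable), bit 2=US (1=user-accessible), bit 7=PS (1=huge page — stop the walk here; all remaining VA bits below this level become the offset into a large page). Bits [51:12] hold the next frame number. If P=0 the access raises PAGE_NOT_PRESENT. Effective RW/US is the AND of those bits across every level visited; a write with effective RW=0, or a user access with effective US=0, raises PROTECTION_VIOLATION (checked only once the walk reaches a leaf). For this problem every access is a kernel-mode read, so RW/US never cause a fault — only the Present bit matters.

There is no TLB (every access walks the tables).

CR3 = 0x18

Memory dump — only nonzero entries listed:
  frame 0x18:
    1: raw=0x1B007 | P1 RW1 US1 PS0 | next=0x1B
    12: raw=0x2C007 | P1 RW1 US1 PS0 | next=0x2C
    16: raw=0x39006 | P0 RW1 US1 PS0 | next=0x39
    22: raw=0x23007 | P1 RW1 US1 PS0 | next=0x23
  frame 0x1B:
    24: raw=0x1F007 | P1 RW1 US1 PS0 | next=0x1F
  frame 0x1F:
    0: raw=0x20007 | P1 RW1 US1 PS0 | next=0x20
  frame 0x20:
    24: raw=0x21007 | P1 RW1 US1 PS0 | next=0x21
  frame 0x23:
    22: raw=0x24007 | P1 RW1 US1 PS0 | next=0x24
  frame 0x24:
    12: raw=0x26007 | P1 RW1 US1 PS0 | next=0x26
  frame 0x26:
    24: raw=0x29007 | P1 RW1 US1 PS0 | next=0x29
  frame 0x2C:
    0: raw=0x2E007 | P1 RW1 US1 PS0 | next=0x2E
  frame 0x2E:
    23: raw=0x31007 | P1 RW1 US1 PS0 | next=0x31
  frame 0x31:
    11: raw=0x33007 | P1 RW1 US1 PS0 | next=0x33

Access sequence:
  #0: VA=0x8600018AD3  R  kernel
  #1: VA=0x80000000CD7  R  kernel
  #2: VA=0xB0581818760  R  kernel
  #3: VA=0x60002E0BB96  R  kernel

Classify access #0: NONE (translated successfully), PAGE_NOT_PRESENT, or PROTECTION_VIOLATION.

Trace:
#0 VA=0x8600018AD3 (r,kernel):
  lvl0: tbl 0x18, slot 1 ⇒ 0x1B007 (P1/RW1/US1/PS0)
  lvl1: tbl 0x1B, slot 24 ⇒ 0x1F007 (P1/RW1/US1/PS0)
  lvl2: tbl 0x1F, slot 0 ⇒ 0x20007 (P1/RW1/US1/PS0)
  lvl3: tbl 0x20, slot 24 ⇒ 0x21007 (P1/RW1/US1/PS0)
  ⇒ phys 0x21AD3  [4 reads]
#1 VA=0x80000000CD7 (r,kernel):
  lvl0: tbl 0x18, slot 16 ⇒ 0x39006 (P0/RW1/US1/PS0)
  ✗ PAGE_NOT_PRESENT  [1 reads]
#2 VA=0xB0581818760 (r,kernel):
  lvl0: tbl 0x18, slot 22 ⇒ 0x23007 (P1/RW1/US1/PS0)
  lvl1: tbl 0x23, slot 22 ⇒ 0x24007 (P1/RW1/US1/PS0)
  lvl2: tbl 0x24, slot 12 ⇒ 0x26007 (P1/RW1/US1/PS0)
  lvl3: tbl 0x26, slot 24 ⇒ 0x29007 (P1/RW1/US1/PS0)
  ⇒ phys 0x29760  [4 reads]
#3 VA=0x60002E0BB96 (r,kernel):
  lvl0: tbl 0x18, slot 12 ⇒ 0x2C007 (P1/RW1/US1/PS0)
  lvl1: tbl 0x2C, slot 0 ⇒ 0x2E007 (P1/RW1/US1/PS0)
  lvl2: tbl 0x2E, slot 23 ⇒ 0x31007 (P1/RW1/US1/PS0)
  lvl3: tbl 0x31, slot 11 ⇒ 0x33007 (P1/RW1/US1/PS0)
  ⇒ phys 0x33B96  [4 reads]

Access #0 fault: NONE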